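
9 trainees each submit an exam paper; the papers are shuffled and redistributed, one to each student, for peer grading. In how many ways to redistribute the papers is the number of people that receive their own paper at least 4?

# with exactly i fixed is C(9,i)·!(9-i); sum over i=4..9:
  i=4: C(9,4)·!5 = 126·44 = 5544
  i=5: C(9,5)·!4 = 126·9 = 1134
  i=6: C(9,6)·!3 = 84·2 = 168
  i=7: C(9,7)·!2 = 36·1 = 36
  i=8: C(9,8)·!1 = 9·0 = 0
  i=9: C(9,9)·!0 = 1·1 = 1
Total = 6883.

6883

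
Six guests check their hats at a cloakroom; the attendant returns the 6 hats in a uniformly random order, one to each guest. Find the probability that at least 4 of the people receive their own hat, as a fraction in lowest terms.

1/45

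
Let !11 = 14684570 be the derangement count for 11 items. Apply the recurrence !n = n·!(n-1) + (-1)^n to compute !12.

176214841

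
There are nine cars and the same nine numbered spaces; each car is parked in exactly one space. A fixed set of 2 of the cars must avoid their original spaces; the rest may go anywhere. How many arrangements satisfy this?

287280

Let A_j be the event that the j-th constrained one is fixed. By inclusion-exclusion over the 2 events:
Σ_{j=0}^{2} (-1)^j C(2,j)(9-j)!
= C(2,0)·9! - C(2,1)·8! + C(2,2)·7!
= 362880 - 80640 + 5040
= 287280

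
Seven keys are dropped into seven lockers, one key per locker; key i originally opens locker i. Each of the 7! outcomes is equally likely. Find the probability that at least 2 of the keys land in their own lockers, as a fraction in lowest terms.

Favorable outcomes: Σ_{i≥2} C(7,i)·!(7-i) = 21·44 + 35·9 + 35·2 + 21·1 + 7·0 + 1·1 = 1331.
Total outcomes: 7! = 5040.
Probability = 1331/5040 = 1331/5040.

1331/5040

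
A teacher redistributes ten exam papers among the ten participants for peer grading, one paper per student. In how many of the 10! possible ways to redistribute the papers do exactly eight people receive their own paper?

45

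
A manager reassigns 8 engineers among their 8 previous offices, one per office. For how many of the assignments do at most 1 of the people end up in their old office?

29665

Sum C(8,i)·!(8-i) for i = 0..1:
  i=0: C(8,0)·!8 = 1·14833 = 14833
  i=1: C(8,1)·!7 = 8·1854 = 14832
Total = 29665.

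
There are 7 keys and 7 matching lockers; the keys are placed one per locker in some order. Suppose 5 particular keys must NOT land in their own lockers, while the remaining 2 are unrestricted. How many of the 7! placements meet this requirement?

2428

Let A_j be the event that the j-th constrained one is fixed. By inclusion-exclusion over the 5 events:
Σ_{j=0}^{5} (-1)^j C(5,j)(7-j)!
= C(5,0)·7! - C(5,1)·6! + C(5,2)·5! - C(5,3)·4! + C(5,4)·3! - C(5,5)·2!
= 5040 - 3600 + 1200 - 240 + 30 - 2
= 2428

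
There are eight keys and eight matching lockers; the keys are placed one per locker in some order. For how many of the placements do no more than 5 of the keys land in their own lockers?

# with exactly i fixed is C(8,i)·!(8-i); sum over i=0..5:
  i=0: C(8,0)·!8 = 1·14833 = 14833
  i=1: C(8,1)·!7 = 8·1854 = 14832
  i=2: C(8,2)·!6 = 28·265 = 7420
  i=3: C(8,3)·!5 = 56·44 = 2464
  i=4: C(8,4)·!4 = 70·9 = 630
  i=5: C(8,5)·!3 = 56·2 = 112
Total = 40291.

40291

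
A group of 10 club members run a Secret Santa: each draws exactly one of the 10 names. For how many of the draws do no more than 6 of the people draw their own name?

# with exactly i fixed is C(10,i)·!(10-i); sum over i=0..6:
  i=0: C(10,0)·!10 = 1·1334961 = 1334961
  i=1: C(10,1)·!9 = 10·133496 = 1334960
  i=2: C(10,2)·!8 = 45·14833 = 667485
  i=3: C(10,3)·!7 = 120·1854 = 222480
  i=4: C(10,4)·!6 = 210·265 = 55650
  i=5: C(10,5)·!5 = 252·44 = 11088
  i=6: C(10,6)·!4 = 210·9 = 1890
Total = 3628514.

3628514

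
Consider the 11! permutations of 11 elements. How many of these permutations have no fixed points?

!11 = 11! · Σ_{k=0}^{11} (-1)^k/k!
= 11! - 11!/1! + 11!/2! - 11!/3! + 11!/4! - 11!/5! + 11!/6! - 11!/7! + 11!/8! - 11!/9! + 11!/10! - 11!/11!
= 39916800 - 39916800 + 19958400 - 6652800 + 1663200 - 332640 + 55440 - 7920 + 990 - 110 + 11 - 1
= 14684570

14684570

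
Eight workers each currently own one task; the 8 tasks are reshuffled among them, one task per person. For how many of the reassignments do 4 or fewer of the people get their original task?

Sum C(8,i)·!(8-i) for i = 0..4:
  i=0: C(8,0)·!8 = 1·14833 = 14833
  i=1: C(8,1)·!7 = 8·1854 = 14832
  i=2: C(8,2)·!6 = 28·265 = 7420
  i=3: C(8,3)·!5 = 56·44 = 2464
  i=4: C(8,4)·!4 = 70·9 = 630
Total = 40179.

40179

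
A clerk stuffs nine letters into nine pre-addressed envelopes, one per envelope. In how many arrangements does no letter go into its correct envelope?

133496

Recurrence: !9 = 8·(!8 + !7).
!9 = 8·(14833 + 1854) = 8·16687 = 133496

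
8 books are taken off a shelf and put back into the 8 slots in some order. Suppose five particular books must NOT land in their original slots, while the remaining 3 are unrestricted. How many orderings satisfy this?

Let A_j be the event that the j-th constrained one is fixed. By inclusion-exclusion over the 5 events:
Σ_{j=0}^{5} (-1)^j C(5,j)(8-j)!
= C(5,0)·8! - C(5,1)·7! + C(5,2)·6! - C(5,3)·5! + C(5,4)·4! - C(5,5)·3!
= 40320 - 25200 + 7200 - 1200 + 120 - 6
= 21234

21234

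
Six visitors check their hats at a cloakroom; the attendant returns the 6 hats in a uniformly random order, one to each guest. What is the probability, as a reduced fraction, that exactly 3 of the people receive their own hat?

Favorable outcomes: C(6,3)·!3 = 20·2 = 40.
Total outcomes: 6! = 720.
Probability = 40/720 = 1/18.

1/18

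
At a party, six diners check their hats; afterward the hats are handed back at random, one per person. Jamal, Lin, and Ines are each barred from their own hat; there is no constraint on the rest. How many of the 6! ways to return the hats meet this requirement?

426

Let A_j be the event that the j-th constrained one is fixed. By inclusion-exclusion over the 3 events:
Σ_{j=0}^{3} (-1)^j C(3,j)(6-j)!
= C(3,0)·6! - C(3,1)·5! + C(3,2)·4! - C(3,3)·3!
= 720 - 360 + 72 - 6
= 426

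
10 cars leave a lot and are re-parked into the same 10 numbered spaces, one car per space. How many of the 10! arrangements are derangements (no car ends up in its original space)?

1334961

!10 = 10! · Σ_{k=0}^{10} (-1)^k/k!
= 10! - 10!/1! + 10!/2! - 10!/3! + 10!/4! - 10!/5! + 10!/6! - 10!/7! + 10!/8! - 10!/9! + 10!/10!
= 3628800 - 3628800 + 1814400 - 604800 + 151200 - 30240 + 5040 - 720 + 90 - 10 + 1
= 1334961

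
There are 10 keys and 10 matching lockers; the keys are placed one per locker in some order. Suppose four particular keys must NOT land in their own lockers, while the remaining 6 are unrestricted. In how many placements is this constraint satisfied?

Inclusion-exclusion on the 4 forbidden self-matches:
Σ_{j=0}^{4} (-1)^j C(4,j)(10-j)!
= C(4,0)·10! - C(4,1)·9! + C(4,2)·8! - C(4,3)·7! + C(4,4)·6!
= 3628800 - 1451520 + 241920 - 20160 + 720
= 2399760

2399760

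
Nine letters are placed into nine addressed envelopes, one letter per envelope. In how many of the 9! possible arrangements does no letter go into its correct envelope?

133496

Recurrence: !9 = 8·(!8 + !7).
!9 = 8·(14833 + 1854) = 8·16687 = 133496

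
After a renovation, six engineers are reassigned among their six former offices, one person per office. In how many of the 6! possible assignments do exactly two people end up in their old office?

Pick the 2 fixed positions: C(6,2) = 15 ways.
The remaining 4 must be deranged: !4 = 9.
Total: 15 × 9 = 135.

135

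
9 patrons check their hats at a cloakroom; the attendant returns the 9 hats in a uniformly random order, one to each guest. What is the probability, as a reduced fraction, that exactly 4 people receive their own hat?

11/720

Favorable outcomes: C(9,4)·!5 = 126·44 = 5544.
Total outcomes: 9! = 362880.
Probability = 5544/362880 = 11/720.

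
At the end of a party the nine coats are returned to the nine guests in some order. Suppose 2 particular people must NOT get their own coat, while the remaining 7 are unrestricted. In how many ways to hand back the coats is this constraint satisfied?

287280

Let A_j be the event that the j-th constrained one is fixed. By inclusion-exclusion over the 2 events:
Σ_{j=0}^{2} (-1)^j C(2,j)(9-j)!
= C(2,0)·9! - C(2,1)·8! + C(2,2)·7!
= 362880 - 80640 + 5040
= 287280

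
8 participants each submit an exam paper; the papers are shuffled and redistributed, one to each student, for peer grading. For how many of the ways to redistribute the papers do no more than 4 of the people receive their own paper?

40179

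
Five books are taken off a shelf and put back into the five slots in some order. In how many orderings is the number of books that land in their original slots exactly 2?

Choose which 2 of the 5 are fixed: C(5,2) = 10.
The remaining 3 must be deranged: !3 = 2.
Total: 10 × 2 = 20.

20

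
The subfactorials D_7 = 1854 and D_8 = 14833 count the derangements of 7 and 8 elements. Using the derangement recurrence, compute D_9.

133496

D_9 = (9-1)·(D_8 + D_7) = 8·(14833 + 1854) = 8·16687 = 133496.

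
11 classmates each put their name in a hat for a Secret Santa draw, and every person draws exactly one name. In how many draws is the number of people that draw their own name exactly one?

Choose which one of the 11 is fixed: C(11,1) = 11.
The other 10 form a derangement: !10 = 1334961.
Total: 11 × 1334961 = 14684571.

14684571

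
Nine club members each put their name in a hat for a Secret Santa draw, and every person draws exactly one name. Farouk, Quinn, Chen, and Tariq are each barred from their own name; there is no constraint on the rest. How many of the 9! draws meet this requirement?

Inclusion-exclusion on the 4 forbidden self-matches:
Σ_{j=0}^{4} (-1)^j C(4,j)(9-j)!
= C(4,0)·9! - C(4,1)·8! + C(4,2)·7! - C(4,3)·6! + C(4,4)·5!
= 362880 - 161280 + 30240 - 2880 + 120
= 229080

229080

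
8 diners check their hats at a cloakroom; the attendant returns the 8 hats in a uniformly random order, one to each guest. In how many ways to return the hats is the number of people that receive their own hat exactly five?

112

Pick the 5 fixed positions: C(8,5) = 56 ways.
The remaining 3 must be deranged: !3 = 2.
Total: 56 × 2 = 112.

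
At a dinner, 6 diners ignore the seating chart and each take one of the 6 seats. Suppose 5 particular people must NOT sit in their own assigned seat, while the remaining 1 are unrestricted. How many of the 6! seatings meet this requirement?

Let A_j be the event that the j-th constrained one is fixed. By inclusion-exclusion over the 5 events:
Σ_{j=0}^{5} (-1)^j C(5,j)(6-j)!
= C(5,0)·6! - C(5,1)·5! + C(5,2)·4! - C(5,3)·3! + C(5,4)·2! - C(5,5)·1!
= 720 - 600 + 240 - 60 + 10 - 1
= 309

309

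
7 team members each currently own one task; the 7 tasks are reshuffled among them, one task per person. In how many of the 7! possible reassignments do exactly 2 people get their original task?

Pick the 2 fixed positions: C(7,2) = 21 ways.
The remaining 5 must be deranged: !5 = 44.
Total: 21 × 44 = 924.

924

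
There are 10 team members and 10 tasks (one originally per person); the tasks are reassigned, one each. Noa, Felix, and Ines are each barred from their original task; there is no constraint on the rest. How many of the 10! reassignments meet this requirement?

Inclusion-exclusion on the 3 forbidden self-matches:
Σ_{j=0}^{3} (-1)^j C(3,j)(10-j)!
= C(3,0)·10! - C(3,1)·9! + C(3,2)·8! - C(3,3)·7!
= 3628800 - 1088640 + 120960 - 5040
= 2656080

2656080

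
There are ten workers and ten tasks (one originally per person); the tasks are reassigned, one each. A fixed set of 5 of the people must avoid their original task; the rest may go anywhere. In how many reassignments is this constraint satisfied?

2170680

Let A_j be the event that the j-th constrained one is fixed. By inclusion-exclusion over the 5 events:
Σ_{j=0}^{5} (-1)^j C(5,j)(10-j)!
= C(5,0)·10! - C(5,1)·9! + C(5,2)·8! - C(5,3)·7! + C(5,4)·6! - C(5,5)·5!
= 3628800 - 1814400 + 403200 - 50400 + 3600 - 120
= 2170680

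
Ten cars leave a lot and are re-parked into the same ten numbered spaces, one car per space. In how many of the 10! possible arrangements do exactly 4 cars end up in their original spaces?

55650

Pick the 4 fixed positions: C(10,4) = 210 ways.
The remaining 6 must be deranged: !6 = 265.
Total: 210 × 265 = 55650.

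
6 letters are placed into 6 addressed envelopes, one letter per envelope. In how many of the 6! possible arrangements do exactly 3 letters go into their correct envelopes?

40

Pick the 3 fixed positions: C(6,3) = 20 ways.
The remaining 3 must be deranged: !3 = 2.
Total: 20 × 2 = 40.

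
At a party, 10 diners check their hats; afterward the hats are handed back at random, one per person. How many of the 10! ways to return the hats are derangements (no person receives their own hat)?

1334961

Use !n = (n-1)(!(n-1) + !(n-2)).
!10 = 9·(133496 + 14833) = 9·148329 = 1334961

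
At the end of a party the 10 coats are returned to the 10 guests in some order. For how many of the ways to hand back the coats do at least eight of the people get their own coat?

46

# with exactly i fixed is C(10,i)·!(10-i); sum over i=8..10:
  i=8: C(10,8)·!2 = 45·1 = 45
  i=9: C(10,9)·!1 = 10·0 = 0
  i=10: C(10,10)·!0 = 1·1 = 1
Total = 46.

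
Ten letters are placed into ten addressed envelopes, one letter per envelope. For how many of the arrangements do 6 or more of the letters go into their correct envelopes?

2176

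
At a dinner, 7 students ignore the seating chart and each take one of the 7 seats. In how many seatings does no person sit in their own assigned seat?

1854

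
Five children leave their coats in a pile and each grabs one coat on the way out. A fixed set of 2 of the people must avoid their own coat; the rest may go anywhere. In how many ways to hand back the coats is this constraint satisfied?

Inclusion-exclusion on the 2 forbidden self-matches:
Σ_{j=0}^{2} (-1)^j C(2,j)(5-j)!
= C(2,0)·5! - C(2,1)·4! + C(2,2)·3!
= 120 - 48 + 6
= 78

78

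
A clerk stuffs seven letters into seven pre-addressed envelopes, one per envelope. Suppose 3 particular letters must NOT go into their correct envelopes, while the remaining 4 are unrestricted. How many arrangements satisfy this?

Let A_j be the event that the j-th constrained one is fixed. By inclusion-exclusion over the 3 events:
Σ_{j=0}^{3} (-1)^j C(3,j)(7-j)!
= C(3,0)·7! - C(3,1)·6! + C(3,2)·5! - C(3,3)·4!
= 5040 - 2160 + 360 - 24
= 3216

3216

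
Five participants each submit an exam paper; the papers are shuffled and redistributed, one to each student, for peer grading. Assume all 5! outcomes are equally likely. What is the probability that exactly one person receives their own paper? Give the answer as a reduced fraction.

3/8

Favorable outcomes: C(5,1)·!4 = 5·9 = 45.
Total outcomes: 5! = 120.
Probability = 45/120 = 3/8.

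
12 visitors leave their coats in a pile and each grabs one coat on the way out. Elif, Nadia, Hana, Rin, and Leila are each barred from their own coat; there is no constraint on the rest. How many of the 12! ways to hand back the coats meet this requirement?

312273360

Inclusion-exclusion on the 5 forbidden self-matches:
Σ_{j=0}^{5} (-1)^j C(5,j)(12-j)!
= C(5,0)·12! - C(5,1)·11! + C(5,2)·10! - C(5,3)·9! + C(5,4)·8! - C(5,5)·7!
= 479001600 - 199584000 + 36288000 - 3628800 + 201600 - 5040
= 312273360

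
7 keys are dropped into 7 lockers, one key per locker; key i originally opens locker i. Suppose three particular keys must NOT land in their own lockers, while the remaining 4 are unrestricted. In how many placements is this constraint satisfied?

Let A_j be the event that the j-th constrained one is fixed. By inclusion-exclusion over the 3 events:
Σ_{j=0}^{3} (-1)^j C(3,j)(7-j)!
= C(3,0)·7! - C(3,1)·6! + C(3,2)·5! - C(3,3)·4!
= 5040 - 2160 + 360 - 24
= 3216

3216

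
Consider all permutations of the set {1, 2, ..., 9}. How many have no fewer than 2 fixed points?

95887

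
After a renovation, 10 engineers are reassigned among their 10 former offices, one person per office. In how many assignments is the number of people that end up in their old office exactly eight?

45

Pick the 8 fixed positions: C(10,8) = 45 ways.
The remaining 2 must be deranged: !2 = 1.
Total: 45 × 1 = 45.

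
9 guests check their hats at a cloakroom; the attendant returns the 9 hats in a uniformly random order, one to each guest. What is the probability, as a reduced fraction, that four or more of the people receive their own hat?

Favorable outcomes: Σ_{i≥4} C(9,i)·!(9-i) = 126·44 + 126·9 + 84·2 + 36·1 + 9·0 + 1·1 = 6883.
Total outcomes: 9! = 362880.
Probability = 6883/362880 = 6883/362880.

6883/362880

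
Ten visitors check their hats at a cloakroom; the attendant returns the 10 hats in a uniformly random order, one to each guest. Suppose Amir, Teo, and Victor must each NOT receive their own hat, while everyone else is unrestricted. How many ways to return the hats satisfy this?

2656080

Inclusion-exclusion on the 3 forbidden self-matches:
Σ_{j=0}^{3} (-1)^j C(3,j)(10-j)!
= C(3,0)·10! - C(3,1)·9! + C(3,2)·8! - C(3,3)·7!
= 3628800 - 1088640 + 120960 - 5040
= 2656080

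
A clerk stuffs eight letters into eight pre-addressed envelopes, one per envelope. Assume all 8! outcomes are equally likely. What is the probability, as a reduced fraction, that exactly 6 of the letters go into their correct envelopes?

Favorable outcomes: C(8,6)·!2 = 28·1 = 28.
Total outcomes: 8! = 40320.
Probability = 28/40320 = 1/1440.

1/1440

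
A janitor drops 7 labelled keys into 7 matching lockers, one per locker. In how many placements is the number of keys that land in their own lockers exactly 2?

Pick the 2 fixed positions: C(7,2) = 21 ways.
The other 5 form a derangement: !5 = 44.
Total: 21 × 44 = 924.

924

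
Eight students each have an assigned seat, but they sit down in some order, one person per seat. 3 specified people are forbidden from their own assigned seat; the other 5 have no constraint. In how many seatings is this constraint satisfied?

27240

Inclusion-exclusion on the 3 forbidden self-matches:
Σ_{j=0}^{3} (-1)^j C(3,j)(8-j)!
= C(3,0)·8! - C(3,1)·7! + C(3,2)·6! - C(3,3)·5!
= 40320 - 15120 + 2160 - 120
= 27240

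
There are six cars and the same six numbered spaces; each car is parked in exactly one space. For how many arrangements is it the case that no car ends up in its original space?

265

Use !n = (n-1)(!(n-1) + !(n-2)).
!6 = 5·(44 + 9) = 5·53 = 265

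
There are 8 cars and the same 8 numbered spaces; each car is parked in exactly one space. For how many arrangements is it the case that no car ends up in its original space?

Use !n = n·!(n-1) + (-1)^n.
!8 = 8·1854 + 1 = 14833

14833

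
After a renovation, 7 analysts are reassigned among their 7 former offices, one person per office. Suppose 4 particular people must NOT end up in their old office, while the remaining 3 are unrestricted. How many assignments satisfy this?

2790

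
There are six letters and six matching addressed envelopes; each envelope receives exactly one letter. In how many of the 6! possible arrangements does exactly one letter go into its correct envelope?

264

Pick the single fixed position: C(6,1) = 6 ways.
The remaining 5 must be deranged: !5 = 44.
Total: 6 × 44 = 264.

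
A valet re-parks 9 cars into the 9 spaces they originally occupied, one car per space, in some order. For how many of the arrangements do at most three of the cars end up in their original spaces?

355997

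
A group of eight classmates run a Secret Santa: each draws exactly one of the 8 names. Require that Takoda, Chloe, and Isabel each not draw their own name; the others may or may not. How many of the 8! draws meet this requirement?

27240

Let A_j be the event that the j-th constrained one is fixed. By inclusion-exclusion over the 3 events:
Σ_{j=0}^{3} (-1)^j C(3,j)(8-j)!
= C(3,0)·8! - C(3,1)·7! + C(3,2)·6! - C(3,3)·5!
= 40320 - 15120 + 2160 - 120
= 27240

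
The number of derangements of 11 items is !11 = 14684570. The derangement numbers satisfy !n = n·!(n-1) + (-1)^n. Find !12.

176214841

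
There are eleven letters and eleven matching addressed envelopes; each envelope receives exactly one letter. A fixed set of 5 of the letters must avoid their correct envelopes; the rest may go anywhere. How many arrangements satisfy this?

25022880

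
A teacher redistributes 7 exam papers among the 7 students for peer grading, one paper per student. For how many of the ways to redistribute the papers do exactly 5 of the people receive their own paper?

Pick the 5 fixed positions: C(7,5) = 21 ways.
The other 2 form a derangement: !2 = 1.
Total: 21 × 1 = 21.

21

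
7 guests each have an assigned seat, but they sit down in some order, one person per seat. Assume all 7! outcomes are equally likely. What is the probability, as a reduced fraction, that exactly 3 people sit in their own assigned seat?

1/16

Favorable outcomes: C(7,3)·!4 = 35·9 = 315.
Total outcomes: 7! = 5040.
Probability = 315/5040 = 1/16.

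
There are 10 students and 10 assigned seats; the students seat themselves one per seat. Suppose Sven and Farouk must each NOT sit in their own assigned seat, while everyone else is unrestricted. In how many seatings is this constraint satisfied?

2943360

Inclusion-exclusion on the 2 forbidden self-matches:
Σ_{j=0}^{2} (-1)^j C(2,j)(10-j)!
= C(2,0)·10! - C(2,1)·9! + C(2,2)·8!
= 3628800 - 725760 + 40320
= 2943360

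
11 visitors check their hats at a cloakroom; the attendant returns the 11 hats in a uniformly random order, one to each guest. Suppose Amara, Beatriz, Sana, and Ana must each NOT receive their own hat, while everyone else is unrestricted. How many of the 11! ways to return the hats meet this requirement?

27422640

Inclusion-exclusion on the 4 forbidden self-matches:
Σ_{j=0}^{4} (-1)^j C(4,j)(11-j)!
= C(4,0)·11! - C(4,1)·10! + C(4,2)·9! - C(4,3)·8! + C(4,4)·7!
= 39916800 - 14515200 + 2177280 - 161280 + 5040
= 27422640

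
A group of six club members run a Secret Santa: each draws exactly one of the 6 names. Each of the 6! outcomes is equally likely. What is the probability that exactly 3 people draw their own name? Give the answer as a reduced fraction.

Favorable outcomes: C(6,3)·!3 = 20·2 = 40.
Total outcomes: 6! = 720.
Probability = 40/720 = 1/18.

1/18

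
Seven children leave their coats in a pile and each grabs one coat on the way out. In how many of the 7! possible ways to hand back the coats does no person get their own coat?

1854

By inclusion-exclusion, !7 = Σ (-1)^k · 7!/k! for k=0..7
= 7! - 7!/1! + 7!/2! - 7!/3! + 7!/4! - 7!/5! + 7!/6! - 7!/7!
= 5040 - 5040 + 2520 - 840 + 210 - 42 + 7 - 1
= 1854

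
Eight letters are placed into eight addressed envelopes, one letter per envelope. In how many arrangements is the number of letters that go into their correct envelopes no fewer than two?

# with exactly i fixed is C(8,i)·!(8-i); sum over i=2..8:
  i=2: C(8,2)·!6 = 28·265 = 7420
  i=3: C(8,3)·!5 = 56·44 = 2464
  i=4: C(8,4)·!4 = 70·9 = 630
  i=5: C(8,5)·!3 = 56·2 = 112
  i=6: C(8,6)·!2 = 28·1 = 28
  i=7: C(8,7)·!1 = 8·0 = 0
  i=8: C(8,8)·!0 = 1·1 = 1
Total = 10655.

10655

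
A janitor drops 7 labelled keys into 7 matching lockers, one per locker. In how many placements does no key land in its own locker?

The number of derangements of 7 is !7 = Σ_{k=0}^{7} (-1)^k·7!/k!
= 7! - 7!/1! + 7!/2! - 7!/3! + 7!/4! - 7!/5! + 7!/6! - 7!/7!
= 5040 - 5040 + 2520 - 840 + 210 - 42 + 7 - 1
= 1854

1854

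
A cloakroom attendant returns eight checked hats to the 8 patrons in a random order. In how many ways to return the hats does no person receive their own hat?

14833

!8 = 8! · Σ_{k=0}^{8} (-1)^k/k!
= 8! - 8!/1! + 8!/2! - 8!/3! + 8!/4! - 8!/5! + 8!/6! - 8!/7! + 8!/8!
= 40320 - 40320 + 20160 - 6720 + 1680 - 336 + 56 - 8 + 1
= 14833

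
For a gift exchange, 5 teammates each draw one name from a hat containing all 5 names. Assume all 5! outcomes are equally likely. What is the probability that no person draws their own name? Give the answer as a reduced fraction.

Favorable outcomes: !5 = 44.
Total outcomes: 5! = 120.
Probability = 44/120 = 11/30.

11/30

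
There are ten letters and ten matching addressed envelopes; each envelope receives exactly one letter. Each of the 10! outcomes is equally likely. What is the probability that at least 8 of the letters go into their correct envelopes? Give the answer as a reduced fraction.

Favorable outcomes: Σ_{i≥8} C(10,i)·!(10-i) = 45·1 + 10·0 + 1·1 = 46.
Total outcomes: 10! = 3628800.
Probability = 46/3628800 = 23/1814400.

23/1814400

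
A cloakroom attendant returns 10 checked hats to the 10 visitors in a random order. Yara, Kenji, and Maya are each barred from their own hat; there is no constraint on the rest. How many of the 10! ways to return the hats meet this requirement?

2656080

Let A_j be the event that the j-th constrained one is fixed. By inclusion-exclusion over the 3 events:
Σ_{j=0}^{3} (-1)^j C(3,j)(10-j)!
= C(3,0)·10! - C(3,1)·9! + C(3,2)·8! - C(3,3)·7!
= 3628800 - 1088640 + 120960 - 5040
= 2656080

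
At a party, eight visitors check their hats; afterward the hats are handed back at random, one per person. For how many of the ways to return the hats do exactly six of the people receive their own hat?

Choose which 6 of the 8 are fixed: C(8,6) = 28.
The remaining 2 must be deranged: !2 = 1.
Total: 28 × 1 = 28.

28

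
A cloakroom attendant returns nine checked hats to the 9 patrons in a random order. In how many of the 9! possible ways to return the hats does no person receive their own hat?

133496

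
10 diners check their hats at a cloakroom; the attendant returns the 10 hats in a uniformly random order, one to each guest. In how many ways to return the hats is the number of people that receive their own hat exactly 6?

Choose which 6 of the 10 are fixed: C(10,6) = 210.
The other 4 form a derangement: !4 = 9.
Total: 210 × 9 = 1890.

1890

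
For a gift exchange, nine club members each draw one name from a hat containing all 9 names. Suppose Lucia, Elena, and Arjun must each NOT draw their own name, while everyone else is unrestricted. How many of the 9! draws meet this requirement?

256320

Let A_j be the event that the j-th constrained one is fixed. By inclusion-exclusion over the 3 events:
Σ_{j=0}^{3} (-1)^j C(3,j)(9-j)!
= C(3,0)·9! - C(3,1)·8! + C(3,2)·7! - C(3,3)·6!
= 362880 - 120960 + 15120 - 720
= 256320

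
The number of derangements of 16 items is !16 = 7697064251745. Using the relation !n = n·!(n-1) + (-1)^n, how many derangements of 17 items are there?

130850092279664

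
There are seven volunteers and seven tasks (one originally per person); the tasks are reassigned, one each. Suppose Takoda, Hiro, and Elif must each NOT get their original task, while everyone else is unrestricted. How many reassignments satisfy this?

Let A_j be the event that the j-th constrained one is fixed. By inclusion-exclusion over the 3 events:
Σ_{j=0}^{3} (-1)^j C(3,j)(7-j)!
= C(3,0)·7! - C(3,1)·6! + C(3,2)·5! - C(3,3)·4!
= 5040 - 2160 + 360 - 24
= 3216

3216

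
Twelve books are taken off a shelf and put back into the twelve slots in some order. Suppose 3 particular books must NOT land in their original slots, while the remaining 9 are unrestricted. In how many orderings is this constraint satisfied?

369774720

Inclusion-exclusion on the 3 forbidden self-matches:
Σ_{j=0}^{3} (-1)^j C(3,j)(12-j)!
= C(3,0)·12! - C(3,1)·11! + C(3,2)·10! - C(3,3)·9!
= 479001600 - 119750400 + 10886400 - 362880
= 369774720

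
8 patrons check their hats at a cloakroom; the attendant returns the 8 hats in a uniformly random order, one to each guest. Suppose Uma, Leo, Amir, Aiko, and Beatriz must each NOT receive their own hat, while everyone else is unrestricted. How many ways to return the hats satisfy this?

21234

Let A_j be the event that the j-th constrained one is fixed. By inclusion-exclusion over the 5 events:
Σ_{j=0}^{5} (-1)^j C(5,j)(8-j)!
= C(5,0)·8! - C(5,1)·7! + C(5,2)·6! - C(5,3)·5! + C(5,4)·4! - C(5,5)·3!
= 40320 - 25200 + 7200 - 1200 + 120 - 6
= 21234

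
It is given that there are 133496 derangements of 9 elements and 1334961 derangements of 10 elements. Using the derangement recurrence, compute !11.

14684570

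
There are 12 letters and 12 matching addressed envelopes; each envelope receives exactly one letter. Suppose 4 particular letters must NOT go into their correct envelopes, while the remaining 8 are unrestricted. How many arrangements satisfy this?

Let A_j be the event that the j-th constrained one is fixed. By inclusion-exclusion over the 4 events:
Σ_{j=0}^{4} (-1)^j C(4,j)(12-j)!
= C(4,0)·12! - C(4,1)·11! + C(4,2)·10! - C(4,3)·9! + C(4,4)·8!
= 479001600 - 159667200 + 21772800 - 1451520 + 40320
= 339696000

339696000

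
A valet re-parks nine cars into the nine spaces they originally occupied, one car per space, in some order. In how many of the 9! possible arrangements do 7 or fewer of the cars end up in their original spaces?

362879

Sum C(9,i)·!(9-i) for i = 0..7:
  i=0: C(9,0)·!9 = 1·133496 = 133496
  i=1: C(9,1)·!8 = 9·14833 = 133497
  i=2: C(9,2)·!7 = 36·1854 = 66744
  i=3: C(9,3)·!6 = 84·265 = 22260
  i=4: C(9,4)·!5 = 126·44 = 5544
  i=5: C(9,5)·!4 = 126·9 = 1134
  i=6: C(9,6)·!3 = 84·2 = 168
  i=7: C(9,7)·!2 = 36·1 = 36
Total = 362879.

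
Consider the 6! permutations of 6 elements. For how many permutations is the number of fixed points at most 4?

719

# with exactly i fixed is C(6,i)·!(6-i); sum over i=0..4:
  i=0: C(6,0)·!6 = 1·265 = 265
  i=1: C(6,1)·!5 = 6·44 = 264
  i=2: C(6,2)·!4 = 15·9 = 135
  i=3: C(6,3)·!3 = 20·2 = 40
  i=4: C(6,4)·!2 = 15·1 = 15
Total = 719.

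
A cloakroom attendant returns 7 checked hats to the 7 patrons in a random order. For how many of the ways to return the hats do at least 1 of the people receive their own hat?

3186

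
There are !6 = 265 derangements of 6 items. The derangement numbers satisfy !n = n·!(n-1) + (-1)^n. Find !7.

!7 = 7·265 - 1 = 1854.

1854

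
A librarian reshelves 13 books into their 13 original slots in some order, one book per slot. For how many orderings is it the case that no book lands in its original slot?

2290792932

Use !n = (n-1)(!(n-1) + !(n-2)).
!13 = 12·(176214841 + 14684570) = 12·190899411 = 2290792932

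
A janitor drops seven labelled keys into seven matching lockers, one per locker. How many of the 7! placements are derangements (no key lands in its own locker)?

1854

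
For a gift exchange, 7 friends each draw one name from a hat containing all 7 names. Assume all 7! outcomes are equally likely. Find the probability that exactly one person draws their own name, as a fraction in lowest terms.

53/144

Favorable outcomes: C(7,1)·!6 = 7·265 = 1855.
Total outcomes: 7! = 5040.
Probability = 1855/5040 = 53/144.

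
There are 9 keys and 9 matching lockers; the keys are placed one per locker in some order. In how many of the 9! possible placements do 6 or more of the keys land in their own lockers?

205

Sum C(9,i)·!(9-i) for i = 6..9:
  i=6: C(9,6)·!3 = 84·2 = 168
  i=7: C(9,7)·!2 = 36·1 = 36
  i=8: C(9,8)·!1 = 9·0 = 0
  i=9: C(9,9)·!0 = 1·1 = 1
Total = 205.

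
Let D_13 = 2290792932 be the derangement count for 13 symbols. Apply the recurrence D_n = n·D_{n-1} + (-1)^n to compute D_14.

D_14 = 14·2290792932 + 1 = 32071101049.

32071101049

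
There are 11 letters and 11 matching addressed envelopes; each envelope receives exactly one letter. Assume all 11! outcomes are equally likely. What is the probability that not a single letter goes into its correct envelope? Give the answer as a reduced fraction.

Favorable outcomes: !11 = 14684570.
Total outcomes: 11! = 39916800.
Probability = 14684570/39916800 = 1468457/3991680.

1468457/3991680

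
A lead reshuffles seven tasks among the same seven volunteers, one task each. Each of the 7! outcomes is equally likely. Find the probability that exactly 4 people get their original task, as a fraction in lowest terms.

1/72

Favorable outcomes: C(7,4)·!3 = 35·2 = 70.
Total outcomes: 7! = 5040.
Probability = 70/5040 = 1/72.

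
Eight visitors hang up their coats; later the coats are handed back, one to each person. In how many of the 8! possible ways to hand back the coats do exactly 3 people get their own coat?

2464

Pick the 3 fixed positions: C(8,3) = 56 ways.
The other 5 form a derangement: !5 = 44.
Total: 56 × 44 = 2464.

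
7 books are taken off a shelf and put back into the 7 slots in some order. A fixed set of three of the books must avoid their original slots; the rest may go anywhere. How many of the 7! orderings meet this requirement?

Let A_j be the event that the j-th constrained one is fixed. By inclusion-exclusion over the 3 events:
Σ_{j=0}^{3} (-1)^j C(3,j)(7-j)!
= C(3,0)·7! - C(3,1)·6! + C(3,2)·5! - C(3,3)·4!
= 5040 - 2160 + 360 - 24
= 3216

3216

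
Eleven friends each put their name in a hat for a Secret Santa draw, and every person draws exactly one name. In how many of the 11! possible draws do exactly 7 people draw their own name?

2970

Choose which 7 of the 11 are fixed: C(11,7) = 330.
The other 4 form a derangement: !4 = 9.
Total: 330 × 9 = 2970.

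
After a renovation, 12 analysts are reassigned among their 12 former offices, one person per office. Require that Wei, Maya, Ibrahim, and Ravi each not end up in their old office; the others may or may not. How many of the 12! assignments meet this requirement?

339696000

Let A_j be the event that the j-th constrained one is fixed. By inclusion-exclusion over the 4 events:
Σ_{j=0}^{4} (-1)^j C(4,j)(12-j)!
= C(4,0)·12! - C(4,1)·11! + C(4,2)·10! - C(4,3)·9! + C(4,4)·8!
= 479001600 - 159667200 + 21772800 - 1451520 + 40320
= 339696000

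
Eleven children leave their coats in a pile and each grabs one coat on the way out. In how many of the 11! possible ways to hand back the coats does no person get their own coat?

14684570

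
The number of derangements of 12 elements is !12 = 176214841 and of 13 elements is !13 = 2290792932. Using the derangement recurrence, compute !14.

32071101049

!14 = (14-1)·(!13 + !12) = 13·(2290792932 + 176214841) = 13·2467007773 = 32071101049.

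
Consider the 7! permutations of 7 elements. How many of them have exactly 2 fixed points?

Pick the 2 fixed positions: C(7,2) = 21 ways.
The remaining 5 must be deranged: !5 = 44.
Total: 21 × 44 = 924.

924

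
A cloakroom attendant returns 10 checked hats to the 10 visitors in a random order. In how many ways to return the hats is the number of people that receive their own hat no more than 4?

# with exactly i fixed is C(10,i)·!(10-i); sum over i=0..4:
  i=0: C(10,0)·!10 = 1·1334961 = 1334961
  i=1: C(10,1)·!9 = 10·133496 = 1334960
  i=2: C(10,2)·!8 = 45·14833 = 667485
  i=3: C(10,3)·!7 = 120·1854 = 222480
  i=4: C(10,4)·!6 = 210·265 = 55650
Total = 3615536.

3615536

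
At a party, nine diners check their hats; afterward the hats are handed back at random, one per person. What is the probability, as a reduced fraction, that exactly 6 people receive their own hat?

1/2160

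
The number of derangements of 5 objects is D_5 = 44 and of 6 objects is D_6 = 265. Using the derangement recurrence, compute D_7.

1854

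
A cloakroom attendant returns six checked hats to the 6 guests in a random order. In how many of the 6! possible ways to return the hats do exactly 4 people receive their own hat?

Choose which 4 of the 6 are fixed: C(6,4) = 15.
The remaining 2 must be deranged: !2 = 1.
Total: 15 × 1 = 15.

15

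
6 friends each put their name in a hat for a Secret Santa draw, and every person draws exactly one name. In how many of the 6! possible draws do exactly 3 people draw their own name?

40

Pick the 3 fixed positions: C(6,3) = 20 ways.
The other 3 form a derangement: !3 = 2.
Total: 20 × 2 = 40.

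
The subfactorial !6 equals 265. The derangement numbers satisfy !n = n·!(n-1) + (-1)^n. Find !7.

!7 = 7·265 - 1 = 1854.

1854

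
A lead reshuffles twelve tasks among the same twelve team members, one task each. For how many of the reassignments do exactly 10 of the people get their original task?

Choose which 10 of the 12 are fixed: C(12,10) = 66.
The remaining 2 must be deranged: !2 = 1.
Total: 66 × 1 = 66.

66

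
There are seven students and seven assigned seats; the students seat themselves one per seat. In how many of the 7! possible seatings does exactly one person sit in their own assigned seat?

Pick the single fixed position: C(7,1) = 7 ways.
The remaining 6 must be deranged: !6 = 265.
Total: 7 × 265 = 1855.

1855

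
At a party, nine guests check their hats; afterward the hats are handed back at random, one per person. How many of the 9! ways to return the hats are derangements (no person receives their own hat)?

The number of derangements of 9 is !9 = Σ_{k=0}^{9} (-1)^k·9!/k!
= 9! - 9!/1! + 9!/2! - 9!/3! + 9!/4! - 9!/5! + 9!/6! - 9!/7! + 9!/8! - 9!/9!
= 362880 - 362880 + 181440 - 60480 + 15120 - 3024 + 504 - 72 + 9 - 1
= 133496

133496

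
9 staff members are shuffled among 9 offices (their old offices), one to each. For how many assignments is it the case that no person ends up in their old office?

133496

The number of derangements of 9 is !9 = Σ_{k=0}^{9} (-1)^k·9!/k!
= 9! - 9!/1! + 9!/2! - 9!/3! + 9!/4! - 9!/5! + 9!/6! - 9!/7! + 9!/8! - 9!/9!
= 362880 - 362880 + 181440 - 60480 + 15120 - 3024 + 504 - 72 + 9 - 1
= 133496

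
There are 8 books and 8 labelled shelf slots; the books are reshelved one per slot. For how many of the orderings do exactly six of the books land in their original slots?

Choose which 6 of the 8 are fixed: C(8,6) = 28.
The other 2 form a derangement: !2 = 1.
Total: 28 × 1 = 28.

28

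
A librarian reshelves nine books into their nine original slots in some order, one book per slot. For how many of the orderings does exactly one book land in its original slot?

Pick the single fixed position: C(9,1) = 9 ways.
The remaining 8 must be deranged: !8 = 14833.
Total: 9 × 14833 = 133497.

133497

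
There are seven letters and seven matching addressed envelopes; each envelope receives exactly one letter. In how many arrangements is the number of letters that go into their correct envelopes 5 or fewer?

5039

Sum C(7,i)·!(7-i) for i = 0..5:
  i=0: C(7,0)·!7 = 1·1854 = 1854
  i=1: C(7,1)·!6 = 7·265 = 1855
  i=2: C(7,2)·!5 = 21·44 = 924
  i=3: C(7,3)·!4 = 35·9 = 315
  i=4: C(7,4)·!3 = 35·2 = 70
  i=5: C(7,5)·!2 = 21·1 = 21
Total = 5039.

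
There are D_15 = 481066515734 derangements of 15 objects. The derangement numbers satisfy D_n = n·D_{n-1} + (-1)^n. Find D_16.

D_16 = 16·481066515734 + 1 = 7697064251745.

7697064251745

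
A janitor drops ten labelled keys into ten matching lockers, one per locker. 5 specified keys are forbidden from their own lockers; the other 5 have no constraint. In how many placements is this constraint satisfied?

2170680

Inclusion-exclusion on the 5 forbidden self-matches:
Σ_{j=0}^{5} (-1)^j C(5,j)(10-j)!
= C(5,0)·10! - C(5,1)·9! + C(5,2)·8! - C(5,3)·7! + C(5,4)·6! - C(5,5)·5!
= 3628800 - 1814400 + 403200 - 50400 + 3600 - 120
= 2170680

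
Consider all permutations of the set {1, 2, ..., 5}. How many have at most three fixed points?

119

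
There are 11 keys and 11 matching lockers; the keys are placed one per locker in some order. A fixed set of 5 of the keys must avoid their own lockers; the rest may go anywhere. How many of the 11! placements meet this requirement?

Let A_j be the event that the j-th constrained one is fixed. By inclusion-exclusion over the 5 events:
Σ_{j=0}^{5} (-1)^j C(5,j)(11-j)!
= C(5,0)·11! - C(5,1)·10! + C(5,2)·9! - C(5,3)·8! + C(5,4)·7! - C(5,5)·6!
= 39916800 - 18144000 + 3628800 - 403200 + 25200 - 720
= 25022880

25022880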